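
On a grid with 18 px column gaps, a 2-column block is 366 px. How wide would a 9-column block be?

1710 px

Subtracting 1 column gap of 18 leaves 348 for 2 columns, so c = 174 px.
9-column span = 9·174 + 8·18 = 1710 px.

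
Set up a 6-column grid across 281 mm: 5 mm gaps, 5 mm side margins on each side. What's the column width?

41 mm

Subtract both margins: 281 − 2·5 = 271 mm.
Subtracting 5 gaps of 5 leaves 246 for 6 columns, so c = 41 mm.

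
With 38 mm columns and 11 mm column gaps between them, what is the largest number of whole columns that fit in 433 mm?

9 columns

k columns need k·38 + (k−1)·11 = k·49 − 11.
k·49 − 11 ≤ 433 → k ≤ 444 / 49 ≈ 9.06, so k = 9.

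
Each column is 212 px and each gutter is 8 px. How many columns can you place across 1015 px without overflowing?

4 columns

Each extra column adds 212 + 8 = 220 px.
(1015 + 8) / 220 = 4.65, so 4 columns fit.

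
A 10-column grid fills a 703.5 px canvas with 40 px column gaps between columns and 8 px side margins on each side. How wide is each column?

Subtract both margins: 703.5 − 2·8 = 687.5 px.
10c + 9·40 = 687.5 → 10c = 327.5 → c = 32.75 px.

32.75 px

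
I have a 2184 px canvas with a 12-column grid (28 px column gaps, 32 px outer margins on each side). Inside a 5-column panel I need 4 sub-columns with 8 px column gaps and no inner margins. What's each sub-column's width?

Outer content = 2184 − 2·32 = 2120 px.
2120 − 11·28 = 1812; ÷12 gives c = 151 px.
5-column span = 5·151 + 4·28 = 867 px.
Subtracting 3 column gaps of 8 leaves 843 for 4 columns, so d = 210.75 px.

210.75 px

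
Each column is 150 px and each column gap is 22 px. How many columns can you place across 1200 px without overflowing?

7 columns

k columns need k·150 + (k−1)·22 = k·172 − 22.
k·172 − 22 ≤ 1200 → k ≤ 1222 / 172 ≈ 7.10, so k = 7.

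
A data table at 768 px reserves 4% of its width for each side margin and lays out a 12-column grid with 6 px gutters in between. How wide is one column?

53.38 px

Each margin = 4% of 768 = 30.72 px; content = 768 − 2·30.72 = 706.56 px.
12c + 11·6 = 706.56 → 12c = 640.56 → c = 53.38 px.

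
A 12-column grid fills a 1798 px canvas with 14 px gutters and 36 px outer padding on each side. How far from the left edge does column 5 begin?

616 px

Inside the margins: 1798 − 72 = 1726 px.
1726 − 11·14 = 1572; ÷12 gives c = 131 px.
Before column 5: the margin + 4 columns + 4 gutters.
Offset = 36 + 4·(131 + 14) = 36 + 580 = 616 px.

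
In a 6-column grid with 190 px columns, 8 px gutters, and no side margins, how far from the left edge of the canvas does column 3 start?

396 px

Before column 3: 2 columns + 2 gutters.
Offset = 2·(190 + 8) = 2·198 = 396 px.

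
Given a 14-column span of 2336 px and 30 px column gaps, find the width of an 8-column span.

2336 − 13·30 = 1946; ÷14 gives c = 139 px.
8 columns plus 7 column gaps: 1112 + 210 = 1322 px.

1322 px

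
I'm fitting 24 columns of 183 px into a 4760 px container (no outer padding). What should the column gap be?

16 px

24·183 + 23g = 4760 → 23g = 368 → g = 16 px.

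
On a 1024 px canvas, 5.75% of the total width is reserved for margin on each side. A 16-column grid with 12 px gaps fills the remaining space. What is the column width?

45.39 px

Margins: 5.75% × 1024 = 58.88 px each, so content = 1024 − 117.76 = 906.24 px.
16c + 15·12 = 906.24 → 16c = 726.24 → c = 45.39 px.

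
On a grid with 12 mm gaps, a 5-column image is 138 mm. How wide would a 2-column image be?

48 mm

5 columns + 4 gaps: 5c + 4·12 = 138.
5c = 138 − 48 = 90, so c = 18 mm.
Span of 2: 2·18 + 1·12 = 36 + 12 = 48 mm.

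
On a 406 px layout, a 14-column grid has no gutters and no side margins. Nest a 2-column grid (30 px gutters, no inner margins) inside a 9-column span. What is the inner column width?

115.5 px

14c = 406 → c = 29 px.
9-column span = 9·29 = 261 px.
2 columns + 1 gutter: 2d + 1·30 = 261.
2d = 261 − 30 = 231, so d = 115.5 px.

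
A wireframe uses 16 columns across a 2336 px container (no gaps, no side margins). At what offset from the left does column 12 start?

1606 px

16c = 2336 → c = 146 px.
No margin, so column 12 starts at 11·(column + gutter) = 11·146 = 1606 px.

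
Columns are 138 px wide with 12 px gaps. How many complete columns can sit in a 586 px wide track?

3 columns: 3·138 + 2·12 = 438 px ≤ 586.
4 columns: 588 px > 586. So 3.

3 columns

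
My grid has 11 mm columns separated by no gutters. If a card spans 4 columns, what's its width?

44 mm

With no gutters, 4 columns span 4·11 = 44 mm.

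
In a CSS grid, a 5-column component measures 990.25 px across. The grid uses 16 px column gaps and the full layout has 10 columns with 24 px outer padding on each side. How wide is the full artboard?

2044.5 px

5c + 4·16 = 990.25 → 5c = 926.25 → c = 185.25 px.
Artboard = 2·24 + 10·185.25 + 9·16 = 48 + 1852.5 + 144 = 2044.5 px.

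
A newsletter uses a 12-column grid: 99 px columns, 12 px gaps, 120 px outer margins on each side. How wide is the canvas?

1560 px

Canvas = 2·120 + 12·99 + 11·12 = 240 + 1188 + 132 = 1560 px.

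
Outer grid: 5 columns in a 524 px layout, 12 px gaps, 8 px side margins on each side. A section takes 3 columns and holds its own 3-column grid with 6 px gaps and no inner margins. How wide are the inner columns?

96 px

Subtract both margins: 524 − 2·8 = 508 px.
5c + 4·12 = 508 → 5c = 460 → c = 92 px.
3-column span = 3·92 + 2·12 = 300 px.
Subtracting 2 gaps of 6 leaves 288 for 3 columns, so d = 96 px.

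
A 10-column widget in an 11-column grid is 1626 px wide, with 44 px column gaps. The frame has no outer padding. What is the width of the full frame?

Subtracting 9 column gaps of 44 leaves 1230 for 10 columns, so c = 123 px.
Frame = 11·123 + 10·44 = 1353 + 440 = 1793 px.

1793 px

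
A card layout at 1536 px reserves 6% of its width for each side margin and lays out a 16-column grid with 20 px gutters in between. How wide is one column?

1536 × (1 − 2·6%) = 1536 × 88% = 1351.68 px for the columns.
16 columns + 15 gutters: 16c + 15·20 = 1351.68.
16c = 1351.68 − 300 = 1051.68, so c = 65.73 px.

65.73 px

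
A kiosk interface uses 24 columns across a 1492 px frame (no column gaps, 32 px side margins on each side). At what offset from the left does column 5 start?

270 px

Take off 64 px of margins, leaving 1428 px.
With no column gaps, each column is 1428/24 = 59.5 px.
Before column 5: the margin + 4 columns + 4 column gaps.
Offset = 32 + 4·(59.5 + 0) = 32 + 238 = 270 px.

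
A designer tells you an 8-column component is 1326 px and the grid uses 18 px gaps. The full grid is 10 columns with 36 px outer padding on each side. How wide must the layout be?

Subtracting 7 gaps of 18 leaves 1200 for 8 columns, so c = 150 px.
Adding margins, columns and gutters: 72 + 1500 + 162 = 1734 px.

1734 px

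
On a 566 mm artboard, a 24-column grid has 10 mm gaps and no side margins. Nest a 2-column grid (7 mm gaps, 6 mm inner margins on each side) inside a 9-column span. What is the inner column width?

24c + 23·10 = 566 → 24c = 336 → c = 14 mm.
Span of 9: 9·14 + 8·10 = 126 + 80 = 206 mm.
Inner content = 206 − 2·6 = 194 mm.
Subtracting 1 gap of 7 leaves 187 for 2 columns, so d = 93.5 mm.

93.5 mm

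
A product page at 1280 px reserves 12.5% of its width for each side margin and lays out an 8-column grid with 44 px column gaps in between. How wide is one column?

81.5 px

Margins: 12.5% × 1280 = 160 px each, so content = 1280 − 320 = 960 px.
960 − 7·44 = 652; ÷8 gives c = 81.5 px.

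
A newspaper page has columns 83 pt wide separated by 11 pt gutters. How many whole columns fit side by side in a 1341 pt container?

14 columns

Each extra column adds 83 + 11 = 94 pt.
(1341 + 11) / 94 = 14.38, so 14 columns fit.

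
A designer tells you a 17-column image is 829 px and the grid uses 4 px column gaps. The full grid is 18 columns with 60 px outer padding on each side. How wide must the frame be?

998 px

17c + 16·4 = 829 → 17c = 765 → c = 45 px.
Adding margins, columns and gutters: 120 + 810 + 68 = 998 px.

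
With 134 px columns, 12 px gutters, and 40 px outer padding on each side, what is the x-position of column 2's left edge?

Before column 2: the margin + 1 column + 1 gutter.
Offset = 40 + 1·(134 + 12) = 40 + 146 = 186 px.

186 px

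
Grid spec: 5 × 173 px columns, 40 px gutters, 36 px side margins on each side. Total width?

1097 px

Frame = 2·36 + 5·173 + 4·40 = 72 + 865 + 160 = 1097 px.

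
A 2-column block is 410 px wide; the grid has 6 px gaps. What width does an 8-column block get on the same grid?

410 − 1·6 = 404; ÷2 gives c = 202 px.
8-column span = 8·202 + 7·6 = 1658 px.

1658 px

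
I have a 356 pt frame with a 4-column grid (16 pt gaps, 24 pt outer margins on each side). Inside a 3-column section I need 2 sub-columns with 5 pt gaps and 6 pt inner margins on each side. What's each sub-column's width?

Subtract both margins: 356 − 2·24 = 308 pt.
Subtracting 3 gaps of 16 leaves 260 for 4 columns, so c = 65 pt.
3 columns plus 2 gaps: 195 + 32 = 227 pt.
Inner content = 227 − 2·6 = 215 pt.
215 − 1·5 = 210; ÷2 gives d = 105 pt.

105 pt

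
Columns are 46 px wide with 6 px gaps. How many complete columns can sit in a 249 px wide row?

4 columns

k columns need k·46 + (k−1)·6 = k·52 − 6.
k·52 − 6 ≤ 249 → k ≤ 255 / 52 ≈ 4.90, so k = 4.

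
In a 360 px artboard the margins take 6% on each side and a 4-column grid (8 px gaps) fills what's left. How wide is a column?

73.2 px

360 × (1 − 2·6%) = 360 × 88% = 316.8 px for the columns.
4c + 3·8 = 316.8 → 4c = 292.8 → c = 73.2 px.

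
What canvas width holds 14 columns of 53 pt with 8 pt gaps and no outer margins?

Total width: 14·53 + 13·8 = 846 pt.

846 pt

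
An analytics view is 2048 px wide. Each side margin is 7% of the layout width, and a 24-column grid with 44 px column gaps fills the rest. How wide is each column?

Margins: 7% × 2048 = 143.36 px each, so content = 2048 − 286.72 = 1761.28 px.
24c + 23·44 = 1761.28 → 24c = 749.28 → c = 31.22 px.

31.22 px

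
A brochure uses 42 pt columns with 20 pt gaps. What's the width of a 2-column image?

2-column span = 2·42 + 1·20 = 104 pt.

104 pt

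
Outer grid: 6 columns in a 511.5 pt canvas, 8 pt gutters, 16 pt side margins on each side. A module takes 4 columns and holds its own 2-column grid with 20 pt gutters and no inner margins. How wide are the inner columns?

Outer content = 511.5 − 2·16 = 479.5 pt.
6 columns + 5 gutters: 6c + 5·8 = 479.5.
6c = 479.5 − 40 = 439.5, so c = 73.25 pt.
4 columns plus 3 gutters: 293 + 24 = 317 pt.
Subtracting 1 gutter of 20 leaves 297 for 2 columns, so d = 148.5 pt.

148.5 pt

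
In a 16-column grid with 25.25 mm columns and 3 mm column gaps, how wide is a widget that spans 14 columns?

Span of 14: 14·25.25 + 13·3 = 353.5 + 39 = 392.5 mm.

392.5 mm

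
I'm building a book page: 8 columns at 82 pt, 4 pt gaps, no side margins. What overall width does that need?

Summing: 656 + 28 = 684 pt.

684 pt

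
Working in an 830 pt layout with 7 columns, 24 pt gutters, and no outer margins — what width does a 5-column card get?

586 pt

Subtracting 6 gutters of 24 leaves 686 for 7 columns, so c = 98 pt.
Span of 5: 5·98 + 4·24 = 490 + 96 = 586 pt.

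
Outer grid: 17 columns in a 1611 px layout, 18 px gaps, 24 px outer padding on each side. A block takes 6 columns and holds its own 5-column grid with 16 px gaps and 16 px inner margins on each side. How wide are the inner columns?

88.8 px

Take off 48 px of margins, leaving 1563 px.
17 columns + 16 gaps: 17c + 16·18 = 1563.
17c = 1563 − 288 = 1275, so c = 75 px.
6 columns plus 5 gaps: 450 + 90 = 540 px.
Inner content = 540 − 2·16 = 508 px.
508 − 4·16 = 444; ÷5 gives d = 88.8 px.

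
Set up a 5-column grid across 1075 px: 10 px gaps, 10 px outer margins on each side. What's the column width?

Inside the margins: 1075 − 20 = 1055 px.
5c + 4·10 = 1055 → 5c = 1015 → c = 203 px.

203 px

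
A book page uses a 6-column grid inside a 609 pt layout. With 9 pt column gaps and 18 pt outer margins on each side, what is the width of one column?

Take off 36 pt of margins, leaving 573 pt.
6c + 5·9 = 573 → 6c = 528 → c = 88 pt.

88 pt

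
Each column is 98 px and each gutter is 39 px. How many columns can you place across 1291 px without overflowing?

k columns need k·98 + (k−1)·39 = k·137 − 39.
k·137 − 39 ≤ 1291 → k ≤ 1330 / 137 ≈ 9.71, so k = 9.

9 columns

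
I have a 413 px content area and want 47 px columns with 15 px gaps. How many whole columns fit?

6 columns

Each extra column adds 47 + 15 = 62 px.
(413 + 15) / 62 = 6.90, so 6 columns fit.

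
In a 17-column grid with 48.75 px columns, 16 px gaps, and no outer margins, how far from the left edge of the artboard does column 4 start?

194.25 px

Each column+gutter stride is 64.75 px; with no margin, 3 of them is 194.25 px.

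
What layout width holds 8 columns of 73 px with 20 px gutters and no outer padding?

724 px

Total width: 8·73 + 7·20 = 724 px.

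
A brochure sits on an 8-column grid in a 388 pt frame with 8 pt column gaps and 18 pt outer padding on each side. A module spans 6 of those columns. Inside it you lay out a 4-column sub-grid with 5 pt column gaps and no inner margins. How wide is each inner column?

61.75 pt

Take off 36 pt of margins, leaving 352 pt.
352 − 7·8 = 296; ÷8 gives c = 37 pt.
Span of 6: 6·37 + 5·8 = 222 + 40 = 262 pt.
4d + 3·5 = 262 → 4d = 247 → d = 61.75 pt.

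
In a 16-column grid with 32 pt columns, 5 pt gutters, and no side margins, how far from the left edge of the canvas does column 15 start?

518 pt

Each column+gutter stride is 37 pt; with no margin, 14 of them is 518 pt.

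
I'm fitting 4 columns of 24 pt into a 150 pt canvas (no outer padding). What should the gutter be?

4 columns take 4·24 = 96 pt; remaining 54 splits into 3 gutters.
g = 54 / 3 = 18 pt.

18 pt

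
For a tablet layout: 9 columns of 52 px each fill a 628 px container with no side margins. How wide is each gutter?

9 columns take 9·52 = 468 px; remaining 160 splits into 8 gutters.
g = 160 / 8 = 20 px.

20 px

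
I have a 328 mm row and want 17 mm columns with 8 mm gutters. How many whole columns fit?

k columns need k·17 + (k−1)·8 = k·25 − 8.
k·25 − 8 ≤ 328 → k ≤ 336 / 25 ≈ 13.44, so k = 13.

13 columns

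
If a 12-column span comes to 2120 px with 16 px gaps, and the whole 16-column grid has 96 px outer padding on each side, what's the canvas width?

Subtracting 11 gaps of 16 leaves 1944 for 12 columns, so c = 162 px.
Canvas = 2·96 + 16·162 + 15·16 = 192 + 2592 + 240 = 3024 px.

3024 px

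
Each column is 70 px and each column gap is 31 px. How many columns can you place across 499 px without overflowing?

Each extra column adds 70 + 31 = 101 px.
(499 + 31) / 101 = 5.25, so 5 columns fit.

5 columns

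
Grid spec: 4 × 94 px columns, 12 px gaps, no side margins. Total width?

Frame = 4·94 + 3·12 = 376 + 36 = 412 px.

412 px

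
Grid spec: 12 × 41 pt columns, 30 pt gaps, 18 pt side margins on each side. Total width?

858 pt

Adding margins, columns and gutters: 36 + 492 + 330 = 858 pt.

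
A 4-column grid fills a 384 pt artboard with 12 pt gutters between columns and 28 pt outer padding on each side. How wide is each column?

73 pt

Inside the margins: 384 − 56 = 328 pt.
4c + 3·12 = 328 → 4c = 292 → c = 73 pt.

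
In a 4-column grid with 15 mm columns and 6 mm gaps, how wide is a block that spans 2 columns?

Span of 2: 2·15 + 1·6 = 30 + 6 = 36 mm.

36 mm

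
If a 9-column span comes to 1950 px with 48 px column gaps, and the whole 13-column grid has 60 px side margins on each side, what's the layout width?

9c + 8·48 = 1950 → 9c = 1566 → c = 174 px.
Layout = 2·60 + 13·174 + 12·48 = 120 + 2262 + 576 = 2958 px.

2958 px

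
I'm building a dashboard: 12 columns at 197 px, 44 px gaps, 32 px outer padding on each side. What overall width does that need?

2912 px

Frame = 2·32 + 12·197 + 11·44 = 64 + 2364 + 484 = 2912 px.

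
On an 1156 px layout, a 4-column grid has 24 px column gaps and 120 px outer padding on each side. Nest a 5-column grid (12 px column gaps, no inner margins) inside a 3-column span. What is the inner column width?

126.6 px

Subtract both margins: 1156 − 2·120 = 916 px.
4c + 3·24 = 916 → 4c = 844 → c = 211 px.
3-column span = 3·211 + 2·24 = 681 px.
681 − 4·12 = 633; ÷5 gives d = 126.6 px.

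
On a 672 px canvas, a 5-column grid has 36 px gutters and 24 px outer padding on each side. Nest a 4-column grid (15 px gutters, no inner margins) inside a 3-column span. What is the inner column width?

78.75 px

Take off 48 px of margins, leaving 624 px.
5c + 4·36 = 624 → 5c = 480 → c = 96 px.
Span of 3: 3·96 + 2·36 = 288 + 72 = 360 px.
4d + 3·15 = 360 → 4d = 315 → d = 78.75 px.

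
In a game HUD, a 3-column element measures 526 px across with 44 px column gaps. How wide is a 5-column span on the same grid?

Subtracting 2 column gaps of 44 leaves 438 for 3 columns, so c = 146 px.
5-column span = 5·146 + 4·44 = 906 px.

906 px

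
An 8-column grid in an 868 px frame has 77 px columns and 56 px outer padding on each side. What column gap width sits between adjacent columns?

20 px

Inside the margins: 868 − 112 = 756 px.
8 columns take 8·77 = 616 px; remaining 140 splits into 7 column gaps.
g = 140 / 7 = 20 px.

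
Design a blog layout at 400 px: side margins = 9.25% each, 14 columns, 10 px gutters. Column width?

14 px

Margins: 9.25% × 400 = 37 px each, so content = 400 − 74 = 326 px.
14 columns + 13 gutters: 14c + 13·10 = 326.
14c = 326 − 130 = 196, so c = 14 px.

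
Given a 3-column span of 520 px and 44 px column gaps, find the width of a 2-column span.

332 px

3c + 2·44 = 520 → 3c = 432 → c = 144 px.
2 columns plus 1 column gap: 288 + 44 = 332 px.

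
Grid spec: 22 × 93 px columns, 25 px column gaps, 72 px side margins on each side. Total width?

Adding margins, columns and gutters: 144 + 2046 + 525 = 2715 px.

2715 px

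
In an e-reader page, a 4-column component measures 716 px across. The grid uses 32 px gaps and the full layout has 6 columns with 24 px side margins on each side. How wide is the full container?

1138 px

Subtracting 3 gaps of 32 leaves 620 for 4 columns, so c = 155 px.
Container = 2·24 + 6·155 + 5·32 = 48 + 930 + 160 = 1138 px.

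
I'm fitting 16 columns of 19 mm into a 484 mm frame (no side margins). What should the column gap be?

16 columns take 16·19 = 304 mm; remaining 180 splits into 15 column gaps.
g = 180 / 15 = 12 mm.

12 mm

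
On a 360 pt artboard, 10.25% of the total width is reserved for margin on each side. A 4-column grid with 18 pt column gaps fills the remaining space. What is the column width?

Margins: 10.25% × 360 = 36.9 pt each, so content = 360 − 73.8 = 286.2 pt.
4 columns + 3 column gaps: 4c + 3·18 = 286.2.
4c = 286.2 − 54 = 232.2, so c = 58.05 pt.

58.05 pt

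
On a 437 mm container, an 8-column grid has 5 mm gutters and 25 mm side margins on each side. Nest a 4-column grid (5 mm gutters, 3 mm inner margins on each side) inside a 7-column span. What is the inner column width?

Outer content = 437 − 2·25 = 387 mm.
8c + 7·5 = 387 → 8c = 352 → c = 44 mm.
7 columns plus 6 gutters: 308 + 30 = 338 mm.
Inner content = 338 − 2·3 = 332 mm.
332 − 3·5 = 317; ÷4 gives d = 79.25 mm.

79.25 mm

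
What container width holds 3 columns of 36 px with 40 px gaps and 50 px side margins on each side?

288 px

Adding margins, columns and gutters: 100 + 108 + 80 = 288 px.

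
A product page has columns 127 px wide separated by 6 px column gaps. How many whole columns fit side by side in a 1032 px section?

k columns need k·127 + (k−1)·6 = k·133 − 6.
k·133 − 6 ≤ 1032 → k ≤ 1038 / 133 ≈ 7.80, so k = 7.

7 columns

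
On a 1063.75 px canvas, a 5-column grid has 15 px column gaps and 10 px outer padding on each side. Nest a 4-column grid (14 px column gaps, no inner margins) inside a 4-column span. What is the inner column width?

197.5 px

Outer content = 1063.75 − 2·10 = 1043.75 px.
1043.75 − 4·15 = 983.75; ÷5 gives c = 196.75 px.
4 columns plus 3 column gaps: 787 + 45 = 832 px.
4 columns + 3 column gaps: 4d + 3·14 = 832.
4d = 832 − 42 = 790, so d = 197.5 px.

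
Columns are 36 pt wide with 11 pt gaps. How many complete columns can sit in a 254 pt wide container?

5 columns

k columns need k·36 + (k−1)·11 = k·47 − 11.
k·47 − 11 ≤ 254 → k ≤ 265 / 47 ≈ 5.64, so k = 5.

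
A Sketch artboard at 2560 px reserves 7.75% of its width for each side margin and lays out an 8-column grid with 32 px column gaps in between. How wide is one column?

2560 × (1 − 2·7.75%) = 2560 × 84.5% = 2163.2 px for the columns.
8c + 7·32 = 2163.2 → 8c = 1939.2 → c = 242.4 px.

242.4 px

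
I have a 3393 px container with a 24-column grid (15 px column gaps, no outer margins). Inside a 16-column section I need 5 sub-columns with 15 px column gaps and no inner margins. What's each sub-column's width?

3393 − 23·15 = 3048; ÷24 gives c = 127 px.
16 columns plus 15 column gaps: 2032 + 225 = 2257 px.
2257 − 4·15 = 2197; ÷5 gives d = 439.4 px.

439.4 px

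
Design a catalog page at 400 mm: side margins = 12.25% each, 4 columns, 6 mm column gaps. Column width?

71 mm

400 × (1 − 2·12.25%) = 400 × 75.5% = 302 mm for the columns.
Subtracting 3 column gaps of 6 leaves 284 for 4 columns, so c = 71 mm.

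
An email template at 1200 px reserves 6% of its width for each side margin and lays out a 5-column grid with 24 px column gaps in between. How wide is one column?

Each margin = 6% of 1200 = 72 px; content = 1200 − 2·72 = 1056 px.
Subtracting 4 column gaps of 24 leaves 960 for 5 columns, so c = 192 px.

192 px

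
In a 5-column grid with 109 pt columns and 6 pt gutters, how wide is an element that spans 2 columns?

Span of 2: 2·109 + 1·6 = 218 + 6 = 224 pt.

224 pt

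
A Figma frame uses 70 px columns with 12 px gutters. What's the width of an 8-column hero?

8 columns plus 7 gutters: 560 + 84 = 644 px.

644 px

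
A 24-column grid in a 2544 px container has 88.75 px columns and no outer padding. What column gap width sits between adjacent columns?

24 columns take 24·88.75 = 2130 px; remaining 414 splits into 23 column gaps.
g = 414 / 23 = 18 px.

18 px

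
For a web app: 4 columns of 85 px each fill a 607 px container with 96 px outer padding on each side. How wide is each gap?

Take off 192 px of margins, leaving 415 px.
4·85 + 3g = 415 → 3g = 75 → g = 25 px.

25 px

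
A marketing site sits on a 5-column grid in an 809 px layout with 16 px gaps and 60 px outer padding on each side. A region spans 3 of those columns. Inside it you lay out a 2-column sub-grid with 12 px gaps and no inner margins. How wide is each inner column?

Inside the margins: 809 − 120 = 689 px.
Subtracting 4 gaps of 16 leaves 625 for 5 columns, so c = 125 px.
Span of 3: 3·125 + 2·16 = 375 + 32 = 407 px.
Subtracting 1 gap of 12 leaves 395 for 2 columns, so d = 197.5 px.

197.5 px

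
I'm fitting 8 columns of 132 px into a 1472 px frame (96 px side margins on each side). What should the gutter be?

Inside the margins: 1472 − 192 = 1280 px.
8 columns take 8·132 = 1056 px; remaining 224 splits into 7 gutters.
g = 224 / 7 = 32 px.

32 px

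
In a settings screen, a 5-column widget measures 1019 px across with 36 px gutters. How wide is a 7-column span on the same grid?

1441 px

5 columns + 4 gutters: 5c + 4·36 = 1019.
5c = 1019 − 144 = 875, so c = 175 px.
7-column span = 7·175 + 6·36 = 1441 px.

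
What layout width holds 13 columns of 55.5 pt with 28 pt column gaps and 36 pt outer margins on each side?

1129.5 pt

Adding margins, columns and gutters: 72 + 721.5 + 336 = 1129.5 pt.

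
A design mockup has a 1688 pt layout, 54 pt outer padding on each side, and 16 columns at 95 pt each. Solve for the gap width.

4 pt

Content width = 1688 − 2·54 = 1580 pt.
16 columns take 16·95 = 1520 pt; remaining 60 splits into 15 gaps.
g = 60 / 15 = 4 pt.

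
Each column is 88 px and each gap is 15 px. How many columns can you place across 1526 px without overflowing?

Each extra column adds 88 + 15 = 103 px.
(1526 + 15) / 103 = 14.96, so 14 columns fit.

14 columns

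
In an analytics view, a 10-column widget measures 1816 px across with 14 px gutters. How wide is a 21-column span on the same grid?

3829 px

1816 − 9·14 = 1690; ÷10 gives c = 169 px.
Span of 21: 21·169 + 20·14 = 3549 + 280 = 3829 px.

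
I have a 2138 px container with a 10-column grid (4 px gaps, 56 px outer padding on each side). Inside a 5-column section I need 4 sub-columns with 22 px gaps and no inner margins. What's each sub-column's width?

236.25 px

Take off 112 px of margins, leaving 2026 px.
10 columns + 9 gaps: 10c + 9·4 = 2026.
10c = 2026 − 36 = 1990, so c = 199 px.
5 columns plus 4 gaps: 995 + 16 = 1011 px.
4 columns + 3 gaps: 4d + 3·22 = 1011.
4d = 1011 − 66 = 945, so d = 236.25 px.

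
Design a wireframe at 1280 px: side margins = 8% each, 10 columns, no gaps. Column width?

1280 × (1 − 2·8%) = 1280 × 84% = 1075.2 px for the columns.
10c = 1075.2 → c = 107.52 px.

107.52 px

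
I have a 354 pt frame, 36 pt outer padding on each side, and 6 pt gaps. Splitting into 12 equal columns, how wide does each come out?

Subtract both margins: 354 − 2·36 = 282 pt.
282 − 11·6 = 216; ÷12 gives c = 18 pt.

18 pt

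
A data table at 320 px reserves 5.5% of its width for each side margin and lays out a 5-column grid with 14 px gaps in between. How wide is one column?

45.76 px

Each margin = 5.5% of 320 = 17.6 px; content = 320 − 2·17.6 = 284.8 px.
5 columns + 4 gaps: 5c + 4·14 = 284.8.
5c = 284.8 − 56 = 228.8, so c = 45.76 px.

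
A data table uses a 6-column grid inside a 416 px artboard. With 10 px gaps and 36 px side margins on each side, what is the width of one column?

49 px

Subtract both margins: 416 − 2·36 = 344 px.
6 columns + 5 gaps: 6c + 5·10 = 344.
6c = 344 − 50 = 294, so c = 49 px.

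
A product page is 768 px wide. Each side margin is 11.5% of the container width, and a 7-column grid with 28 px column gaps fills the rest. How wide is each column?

Each margin = 11.5% of 768 = 88.32 px; content = 768 − 2·88.32 = 591.36 px.
Subtracting 6 column gaps of 28 leaves 423.36 for 7 columns, so c = 60.48 px.

60.48 px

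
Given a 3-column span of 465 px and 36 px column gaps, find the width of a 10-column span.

465 − 2·36 = 393; ÷3 gives c = 131 px.
10-column span = 10·131 + 9·36 = 1634 px.

1634 px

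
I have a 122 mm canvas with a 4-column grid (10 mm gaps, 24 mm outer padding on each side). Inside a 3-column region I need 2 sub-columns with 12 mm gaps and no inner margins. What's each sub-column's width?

20.5 mm

Take off 48 mm of margins, leaving 74 mm.
4 columns + 3 gaps: 4c + 3·10 = 74.
4c = 74 − 30 = 44, so c = 11 mm.
3 columns plus 2 gaps: 33 + 20 = 53 mm.
53 − 1·12 = 41; ÷2 gives d = 20.5 mm.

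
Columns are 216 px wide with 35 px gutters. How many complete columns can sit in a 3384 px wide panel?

13 columns

Each extra column adds 216 + 35 = 251 px.
(3384 + 35) / 251 = 13.62, so 13 columns fit.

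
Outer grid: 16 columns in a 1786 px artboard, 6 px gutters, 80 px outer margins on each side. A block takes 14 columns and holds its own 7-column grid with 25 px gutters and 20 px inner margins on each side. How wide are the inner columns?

Inside the margins: 1786 − 160 = 1626 px.
16 columns + 15 gutters: 16c + 15·6 = 1626.
16c = 1626 − 90 = 1536, so c = 96 px.
14-column span = 14·96 + 13·6 = 1422 px.
Inner content = 1422 − 2·20 = 1382 px.
1382 − 6·25 = 1232; ÷7 gives d = 176 px.

176 px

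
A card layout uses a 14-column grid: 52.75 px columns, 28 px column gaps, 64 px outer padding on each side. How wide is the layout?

Adding margins, columns and gutters: 128 + 738.5 + 364 = 1230.5 px.

1230.5 px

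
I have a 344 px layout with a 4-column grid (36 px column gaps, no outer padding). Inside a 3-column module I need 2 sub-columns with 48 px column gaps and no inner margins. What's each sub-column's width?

344 − 3·36 = 236; ÷4 gives c = 59 px.
3-column span = 3·59 + 2·36 = 249 px.
Subtracting 1 column gap of 48 leaves 201 for 2 columns, so d = 100.5 px.

100.5 px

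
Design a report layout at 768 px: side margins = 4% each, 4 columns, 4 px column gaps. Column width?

173.64 px

Margins: 4% × 768 = 30.72 px each, so content = 768 − 61.44 = 706.56 px.
4 columns + 3 column gaps: 4c + 3·4 = 706.56.
4c = 706.56 − 12 = 694.56, so c = 173.64 px.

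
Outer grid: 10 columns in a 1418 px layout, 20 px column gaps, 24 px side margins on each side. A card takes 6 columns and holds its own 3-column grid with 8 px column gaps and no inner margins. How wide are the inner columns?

Inside the margins: 1418 − 48 = 1370 px.
Subtracting 9 column gaps of 20 leaves 1190 for 10 columns, so c = 119 px.
6-column span = 6·119 + 5·20 = 814 px.
3d + 2·8 = 814 → 3d = 798 → d = 266 px.

266 px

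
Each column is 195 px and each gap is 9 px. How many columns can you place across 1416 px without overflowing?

6 columns

k columns need k·195 + (k−1)·9 = k·204 − 9.
k·204 − 9 ≤ 1416 → k ≤ 1425 / 204 ≈ 6.99, so k = 6.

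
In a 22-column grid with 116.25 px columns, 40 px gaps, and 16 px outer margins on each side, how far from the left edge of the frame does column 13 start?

Before column 13: the margin + 12 columns + 12 gaps.
Offset = 16 + 12·(116.25 + 40) = 16 + 1875 = 1891 px.

1891 px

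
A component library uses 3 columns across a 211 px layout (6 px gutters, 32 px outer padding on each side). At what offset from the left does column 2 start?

83 px

Content = 211 − 2·32 = 147 px.
3c + 2·6 = 147 → 3c = 135 → c = 45 px.
Before column 2: the margin + 1 column + 1 gutter.
Offset = 32 + 1·(45 + 6) = 32 + 51 = 83 px.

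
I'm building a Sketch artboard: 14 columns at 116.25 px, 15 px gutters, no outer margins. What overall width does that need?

Canvas = 14·116.25 + 13·15 = 1627.5 + 195 = 1822.5 px.

1822.5 px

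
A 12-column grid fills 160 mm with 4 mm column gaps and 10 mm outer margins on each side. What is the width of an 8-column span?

Subtract both margins: 160 − 2·10 = 140 mm.
12c + 11·4 = 140 → 12c = 96 → c = 8 mm.
8-column span = 8·8 + 7·4 = 92 mm.

92 mm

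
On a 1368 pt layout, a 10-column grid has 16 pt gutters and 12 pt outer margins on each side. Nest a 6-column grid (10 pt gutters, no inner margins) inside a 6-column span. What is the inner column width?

125 pt

Subtract both margins: 1368 − 2·12 = 1344 pt.
10 columns + 9 gutters: 10c + 9·16 = 1344.
10c = 1344 − 144 = 1200, so c = 120 pt.
6-column span = 6·120 + 5·16 = 800 pt.
800 − 5·10 = 750; ÷6 gives d = 125 pt.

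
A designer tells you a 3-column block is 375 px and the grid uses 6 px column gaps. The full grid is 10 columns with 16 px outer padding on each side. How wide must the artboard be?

3c + 2·6 = 375 → 3c = 363 → c = 121 px.
Artboard = 2·16 + 10·121 + 9·6 = 32 + 1210 + 54 = 1296 px.

1296 px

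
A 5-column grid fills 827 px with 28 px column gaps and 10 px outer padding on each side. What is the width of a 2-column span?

306 px

Inside the margins: 827 − 20 = 807 px.
Subtracting 4 column gaps of 28 leaves 695 for 5 columns, so c = 139 px.
2-column span = 2·139 + 1·28 = 306 px.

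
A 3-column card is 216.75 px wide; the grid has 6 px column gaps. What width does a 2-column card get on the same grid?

142.5 px

Subtracting 2 column gaps of 6 leaves 204.75 for 3 columns, so c = 68.25 px.
Span of 2: 2·68.25 + 1·6 = 136.5 + 6 = 142.5 px.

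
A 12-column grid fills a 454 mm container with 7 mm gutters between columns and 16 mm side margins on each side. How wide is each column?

Content width = 454 − 2·16 = 422 mm.
422 − 11·7 = 345; ÷12 gives c = 28.75 mm.

28.75 mm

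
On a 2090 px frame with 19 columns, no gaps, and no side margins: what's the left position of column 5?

440 px

2090 / 19 = 110 px per column.
No margin, so column 5 starts at 4·(column + gutter) = 4·110 = 440 px.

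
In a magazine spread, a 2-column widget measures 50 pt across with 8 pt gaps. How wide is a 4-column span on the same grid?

Subtracting 1 gap of 8 leaves 42 for 2 columns, so c = 21 pt.
Span of 4: 4·21 + 3·8 = 84 + 24 = 108 pt.

108 pt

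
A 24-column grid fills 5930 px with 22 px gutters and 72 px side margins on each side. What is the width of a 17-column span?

4092 px

Content width = 5930 − 2·72 = 5786 px.
5786 − 23·22 = 5280; ÷24 gives c = 220 px.
17 columns plus 16 gutters: 3740 + 352 = 4092 px.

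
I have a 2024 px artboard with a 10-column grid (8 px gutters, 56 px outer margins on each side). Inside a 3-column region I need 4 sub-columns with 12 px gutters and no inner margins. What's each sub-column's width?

133 px

Inside the margins: 2024 − 112 = 1912 px.
Subtracting 9 gutters of 8 leaves 1840 for 10 columns, so c = 184 px.
Span of 3: 3·184 + 2·8 = 552 + 16 = 568 px.
Subtracting 3 gutters of 12 leaves 532 for 4 columns, so d = 133 px.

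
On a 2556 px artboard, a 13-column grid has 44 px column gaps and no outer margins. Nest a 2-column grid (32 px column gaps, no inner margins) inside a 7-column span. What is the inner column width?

662 px

13 columns + 12 column gaps: 13c + 12·44 = 2556.
13c = 2556 − 528 = 2028, so c = 156 px.
7 columns plus 6 column gaps: 1092 + 264 = 1356 px.
Subtracting 1 column gap of 32 leaves 1324 for 2 columns, so d = 662 px.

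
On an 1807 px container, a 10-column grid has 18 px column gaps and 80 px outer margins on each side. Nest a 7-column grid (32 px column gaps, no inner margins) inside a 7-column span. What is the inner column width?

Inside the margins: 1807 − 160 = 1647 px.
10c + 9·18 = 1647 → 10c = 1485 → c = 148.5 px.
7-column span = 7·148.5 + 6·18 = 1147.5 px.
7 columns + 6 column gaps: 7d + 6·32 = 1147.5.
7d = 1147.5 − 192 = 955.5, so d = 136.5 px.

136.5 px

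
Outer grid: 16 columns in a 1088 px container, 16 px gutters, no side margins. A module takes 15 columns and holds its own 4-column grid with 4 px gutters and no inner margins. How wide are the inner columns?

251.75 px

16c + 15·16 = 1088 → 16c = 848 → c = 53 px.
15-column span = 15·53 + 14·16 = 1019 px.
1019 − 3·4 = 1007; ÷4 gives d = 251.75 px.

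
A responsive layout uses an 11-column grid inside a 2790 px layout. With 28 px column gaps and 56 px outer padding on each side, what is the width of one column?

Content width = 2790 − 2·56 = 2678 px.
2678 − 10·28 = 2398; ÷11 gives c = 218 px.

218 px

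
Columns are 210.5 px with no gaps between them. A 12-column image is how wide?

12-column span = 12·210.5 = 2526 px.

2526 px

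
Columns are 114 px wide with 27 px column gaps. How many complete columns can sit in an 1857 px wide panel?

13 columns

k columns need k·114 + (k−1)·27 = k·141 − 27.
k·141 − 27 ≤ 1857 → k ≤ 1884 / 141 ≈ 13.36, so k = 13.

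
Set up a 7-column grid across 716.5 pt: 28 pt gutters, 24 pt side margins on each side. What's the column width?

71.5 pt

Subtract both margins: 716.5 − 2·24 = 668.5 pt.
Subtracting 6 gutters of 28 leaves 500.5 for 7 columns, so c = 71.5 pt.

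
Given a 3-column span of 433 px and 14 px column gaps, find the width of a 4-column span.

3c + 2·14 = 433 → 3c = 405 → c = 135 px.
Span of 4: 4·135 + 3·14 = 540 + 42 = 582 px.

582 px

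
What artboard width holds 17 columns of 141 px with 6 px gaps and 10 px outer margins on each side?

Total width: 2·10 + 17·141 + 16·6 = 2513 px.

2513 px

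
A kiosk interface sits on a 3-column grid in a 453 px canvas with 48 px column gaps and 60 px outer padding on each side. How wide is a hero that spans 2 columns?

206 px

Content width = 453 − 2·60 = 333 px.
Subtracting 2 column gaps of 48 leaves 237 for 3 columns, so c = 79 px.
Span of 2: 2·79 + 1·48 = 158 + 48 = 206 px.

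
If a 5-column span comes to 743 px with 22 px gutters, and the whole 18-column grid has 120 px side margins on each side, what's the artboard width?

743 − 4·22 = 655; ÷5 gives c = 131 px.
Total width: 2·120 + 18·131 + 17·22 = 2972 px.

2972 px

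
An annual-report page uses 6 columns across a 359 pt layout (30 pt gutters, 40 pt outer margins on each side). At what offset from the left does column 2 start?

91.5 pt

Content = 359 − 2·40 = 279 pt.
6c + 5·30 = 279 → 6c = 129 → c = 21.5 pt.
Column 2 starts at margin + 1·(column + gutter) = 40 + 1·51.5 = 91.5 pt.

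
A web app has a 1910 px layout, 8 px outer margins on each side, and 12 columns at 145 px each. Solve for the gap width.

Content width = 1910 − 2·8 = 1894 px.
12 columns take 12·145 = 1740 px; remaining 154 splits into 11 gaps.
g = 154 / 11 = 14 px.

14 px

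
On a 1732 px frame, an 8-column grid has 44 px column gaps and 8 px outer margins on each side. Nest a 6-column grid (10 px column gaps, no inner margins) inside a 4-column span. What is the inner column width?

131 px

Subtract both margins: 1732 − 2·8 = 1716 px.
Subtracting 7 column gaps of 44 leaves 1408 for 8 columns, so c = 176 px.
4-column span = 4·176 + 3·44 = 836 px.
6d + 5·10 = 836 → 6d = 786 → d = 131 px.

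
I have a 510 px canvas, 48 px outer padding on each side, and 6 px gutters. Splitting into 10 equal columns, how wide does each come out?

Content width = 510 − 2·48 = 414 px.
10 columns + 9 gutters: 10c + 9·6 = 414.
10c = 414 − 54 = 360, so c = 36 px.

36 px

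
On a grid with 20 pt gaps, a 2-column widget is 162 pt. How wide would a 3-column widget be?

2c + 1·20 = 162 → 2c = 142 → c = 71 pt.
3 columns plus 2 gaps: 213 + 40 = 253 pt.

253 pt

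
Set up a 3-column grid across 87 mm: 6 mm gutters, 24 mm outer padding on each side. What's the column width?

Subtract both margins: 87 − 2·24 = 39 mm.
Subtracting 2 gutters of 6 leaves 27 for 3 columns, so c = 9 mm.

9 mm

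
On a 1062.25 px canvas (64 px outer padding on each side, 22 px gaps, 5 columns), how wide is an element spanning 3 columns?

551.75 px

Take off 128 px of margins, leaving 934.25 px.
5 columns + 4 gaps: 5c + 4·22 = 934.25.
5c = 934.25 − 88 = 846.25, so c = 169.25 px.
3 columns plus 2 gaps: 507.75 + 44 = 551.75 px.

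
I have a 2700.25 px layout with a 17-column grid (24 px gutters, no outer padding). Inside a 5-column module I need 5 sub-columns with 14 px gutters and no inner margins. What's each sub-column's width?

144.25 px

17c + 16·24 = 2700.25 → 17c = 2316.25 → c = 136.25 px.
5 columns plus 4 gutters: 681.25 + 96 = 777.25 px.
777.25 − 4·14 = 721.25; ÷5 gives d = 144.25 px.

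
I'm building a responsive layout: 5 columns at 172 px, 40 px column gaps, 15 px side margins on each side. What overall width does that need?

1050 px

Adding margins, columns and gutters: 30 + 860 + 160 = 1050 px.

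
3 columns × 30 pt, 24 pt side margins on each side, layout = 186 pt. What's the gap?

24 pt

Inside the margins: 186 − 48 = 138 pt.
Columns use 90 pt, leaving 48 pt across 2 gaps = 24 pt each.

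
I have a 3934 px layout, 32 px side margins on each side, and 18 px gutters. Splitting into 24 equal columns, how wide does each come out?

Subtract both margins: 3934 − 2·32 = 3870 px.
24 columns + 23 gutters: 24c + 23·18 = 3870.
24c = 3870 − 414 = 3456, so c = 144 px.

144 px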